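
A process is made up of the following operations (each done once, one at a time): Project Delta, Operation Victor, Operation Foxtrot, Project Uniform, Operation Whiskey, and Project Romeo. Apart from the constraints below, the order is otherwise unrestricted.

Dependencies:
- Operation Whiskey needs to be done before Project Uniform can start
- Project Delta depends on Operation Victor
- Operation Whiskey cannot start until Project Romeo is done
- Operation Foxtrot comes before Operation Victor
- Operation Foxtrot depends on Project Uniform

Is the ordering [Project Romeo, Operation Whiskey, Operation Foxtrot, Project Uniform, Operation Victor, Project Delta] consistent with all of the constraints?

No

The sequence places Operation Foxtrot ahead of Project Uniform.
Since Project Uniform is required before Operation Foxtrot, the ordering is invalid.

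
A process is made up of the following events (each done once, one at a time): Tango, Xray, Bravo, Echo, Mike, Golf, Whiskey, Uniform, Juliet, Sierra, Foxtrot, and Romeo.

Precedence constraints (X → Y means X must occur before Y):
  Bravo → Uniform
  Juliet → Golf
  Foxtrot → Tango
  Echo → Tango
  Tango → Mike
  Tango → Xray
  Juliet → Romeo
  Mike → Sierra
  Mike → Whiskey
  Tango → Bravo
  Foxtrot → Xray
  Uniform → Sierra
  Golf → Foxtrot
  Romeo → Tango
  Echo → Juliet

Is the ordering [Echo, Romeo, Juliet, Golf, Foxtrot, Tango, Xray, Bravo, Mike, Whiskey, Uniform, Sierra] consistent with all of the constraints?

No

The sequence places Romeo ahead of Juliet.
That contradicts the constraint that Juliet must precede Romeo.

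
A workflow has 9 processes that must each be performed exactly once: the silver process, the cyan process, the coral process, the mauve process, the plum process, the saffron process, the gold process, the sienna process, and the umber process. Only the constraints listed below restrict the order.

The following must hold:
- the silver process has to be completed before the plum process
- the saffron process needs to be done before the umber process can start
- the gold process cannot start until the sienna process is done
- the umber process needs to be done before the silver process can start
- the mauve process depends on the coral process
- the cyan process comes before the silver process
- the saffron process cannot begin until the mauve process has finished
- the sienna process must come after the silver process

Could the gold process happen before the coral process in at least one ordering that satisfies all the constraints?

Following the coral process → the mauve process → the saffron process → the umber process → the silver process → the sienna process → the gold process, the coral process must precede the gold process in every valid ordering.
So no valid ordering can have the gold process before the coral process.

No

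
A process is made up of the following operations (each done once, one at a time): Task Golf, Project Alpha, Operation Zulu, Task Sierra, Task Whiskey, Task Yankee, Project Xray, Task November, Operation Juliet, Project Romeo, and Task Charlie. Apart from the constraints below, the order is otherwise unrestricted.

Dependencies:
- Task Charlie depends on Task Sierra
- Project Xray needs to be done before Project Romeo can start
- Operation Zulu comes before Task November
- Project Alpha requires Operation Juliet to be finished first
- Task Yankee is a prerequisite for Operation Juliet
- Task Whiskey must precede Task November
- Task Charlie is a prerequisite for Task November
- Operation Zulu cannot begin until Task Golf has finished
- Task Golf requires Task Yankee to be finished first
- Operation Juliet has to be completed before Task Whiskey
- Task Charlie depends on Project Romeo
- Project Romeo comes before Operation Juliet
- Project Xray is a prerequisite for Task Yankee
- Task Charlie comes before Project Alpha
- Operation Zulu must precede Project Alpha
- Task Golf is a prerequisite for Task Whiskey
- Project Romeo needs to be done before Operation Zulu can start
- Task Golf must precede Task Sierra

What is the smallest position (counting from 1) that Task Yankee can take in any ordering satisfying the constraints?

The only operation forced before Task Yankee (directly or transitively) is Project Xray.
So at minimum 1 operation comes before Task Yankee, putting Task Yankee no earlier than position 2. That position is achievable by scheduling exactly that predecessor first.

2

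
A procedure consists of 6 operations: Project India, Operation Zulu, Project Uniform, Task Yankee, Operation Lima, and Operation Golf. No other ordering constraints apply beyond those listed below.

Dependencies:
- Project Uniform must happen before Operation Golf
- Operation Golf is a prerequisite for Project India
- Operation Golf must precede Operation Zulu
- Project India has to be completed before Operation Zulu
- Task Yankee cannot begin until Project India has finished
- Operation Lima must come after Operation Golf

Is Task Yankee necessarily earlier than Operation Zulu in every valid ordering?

No

No chain of constraints connects Task Yankee to Operation Zulu in either direction.
So Task Yankee can come before Operation Zulu or after — it is not forced.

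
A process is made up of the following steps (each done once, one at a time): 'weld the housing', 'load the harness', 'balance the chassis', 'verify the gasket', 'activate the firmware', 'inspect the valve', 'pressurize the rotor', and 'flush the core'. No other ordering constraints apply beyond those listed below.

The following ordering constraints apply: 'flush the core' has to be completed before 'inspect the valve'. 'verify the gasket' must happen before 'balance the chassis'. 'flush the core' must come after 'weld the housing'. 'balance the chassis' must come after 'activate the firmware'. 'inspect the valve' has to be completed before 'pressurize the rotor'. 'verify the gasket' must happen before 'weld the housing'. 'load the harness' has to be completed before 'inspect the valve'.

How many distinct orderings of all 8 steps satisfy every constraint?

3 steps have no prerequisites ('load the harness', 'verify the gasket', 'activate the firmware'), so any of them could come first.
Systematically extending each partial ordering one step at a time and counting, there are 106 complete orderings.

106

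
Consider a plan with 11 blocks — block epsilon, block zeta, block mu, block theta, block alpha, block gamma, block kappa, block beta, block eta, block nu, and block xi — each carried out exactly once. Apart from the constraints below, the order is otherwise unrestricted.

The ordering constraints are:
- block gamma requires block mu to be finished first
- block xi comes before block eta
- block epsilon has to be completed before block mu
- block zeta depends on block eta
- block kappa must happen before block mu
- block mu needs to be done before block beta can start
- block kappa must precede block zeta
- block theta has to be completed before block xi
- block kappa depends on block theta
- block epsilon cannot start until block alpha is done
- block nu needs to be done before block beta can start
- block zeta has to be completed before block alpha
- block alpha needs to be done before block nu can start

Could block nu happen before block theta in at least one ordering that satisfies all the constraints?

Following block theta → block kappa → block zeta → block alpha → block nu, block theta must precede block nu in every valid ordering.
Hence block nu can never be scheduled before block theta.

No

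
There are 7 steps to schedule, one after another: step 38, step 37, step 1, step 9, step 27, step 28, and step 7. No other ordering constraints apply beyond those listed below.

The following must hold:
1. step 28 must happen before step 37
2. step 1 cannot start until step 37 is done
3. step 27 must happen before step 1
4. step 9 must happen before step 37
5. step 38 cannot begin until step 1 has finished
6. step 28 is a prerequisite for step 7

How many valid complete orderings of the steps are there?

41

The steps with no prerequisites are step 9, step 27, step 28; any of them can be placed first.
Counting all ways to extend the partial order to a total order gives 41.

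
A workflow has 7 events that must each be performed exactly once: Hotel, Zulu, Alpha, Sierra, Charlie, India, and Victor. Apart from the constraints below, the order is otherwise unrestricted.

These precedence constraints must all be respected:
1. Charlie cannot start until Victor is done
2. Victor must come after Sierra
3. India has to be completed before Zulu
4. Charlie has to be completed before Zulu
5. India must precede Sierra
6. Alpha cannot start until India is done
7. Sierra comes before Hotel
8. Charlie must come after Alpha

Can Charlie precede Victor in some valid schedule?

No

Following Victor → Charlie, Victor must precede Charlie in every valid ordering.
So no valid ordering can have Charlie before Victor.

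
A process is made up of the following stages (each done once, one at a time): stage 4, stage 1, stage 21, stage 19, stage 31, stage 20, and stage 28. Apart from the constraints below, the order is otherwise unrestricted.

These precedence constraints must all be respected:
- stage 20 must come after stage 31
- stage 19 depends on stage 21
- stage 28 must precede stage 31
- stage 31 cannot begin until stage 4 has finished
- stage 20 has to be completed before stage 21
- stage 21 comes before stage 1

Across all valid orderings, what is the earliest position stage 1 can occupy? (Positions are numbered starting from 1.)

6

Working backwards through the constraints from stage 1, its full set of required predecessors is stage 4, stage 21, stage 31, stage 20, stage 28 — 5 of them.
So at minimum 5 stages come before stage 1, putting stage 1 no earlier than position 6. That position is achievable by scheduling exactly those predecessors first.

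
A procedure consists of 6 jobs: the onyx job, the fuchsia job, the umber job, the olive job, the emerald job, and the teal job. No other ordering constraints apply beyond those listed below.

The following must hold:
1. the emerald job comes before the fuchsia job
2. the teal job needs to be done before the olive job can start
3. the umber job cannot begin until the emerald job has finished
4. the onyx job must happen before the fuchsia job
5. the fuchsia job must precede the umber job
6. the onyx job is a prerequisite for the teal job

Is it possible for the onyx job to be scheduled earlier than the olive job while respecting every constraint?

Yes

The onyx job is actually forced before the olive job by the constraints, so certainly some valid ordering has the onyx job first.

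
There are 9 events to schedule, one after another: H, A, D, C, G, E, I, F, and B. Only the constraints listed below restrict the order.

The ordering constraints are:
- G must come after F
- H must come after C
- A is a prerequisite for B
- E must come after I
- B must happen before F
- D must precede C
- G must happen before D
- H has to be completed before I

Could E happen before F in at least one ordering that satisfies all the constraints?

No

There is a dependency chain F → G → D → C → H → I → E, so E always comes after F.
So no valid ordering can have E before F.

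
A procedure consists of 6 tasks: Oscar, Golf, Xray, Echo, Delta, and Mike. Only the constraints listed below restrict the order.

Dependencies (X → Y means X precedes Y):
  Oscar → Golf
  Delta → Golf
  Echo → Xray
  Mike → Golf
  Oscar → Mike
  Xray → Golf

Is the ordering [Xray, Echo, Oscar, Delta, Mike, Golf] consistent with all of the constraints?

Here Echo comes after Xray.
Since Echo is required before Xray, the ordering is invalid.

No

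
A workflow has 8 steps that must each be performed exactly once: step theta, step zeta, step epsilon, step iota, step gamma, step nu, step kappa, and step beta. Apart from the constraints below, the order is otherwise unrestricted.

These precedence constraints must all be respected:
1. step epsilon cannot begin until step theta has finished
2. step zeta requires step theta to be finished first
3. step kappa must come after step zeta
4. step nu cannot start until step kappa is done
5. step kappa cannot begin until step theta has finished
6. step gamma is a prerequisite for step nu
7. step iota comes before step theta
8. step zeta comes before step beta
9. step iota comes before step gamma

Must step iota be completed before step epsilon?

Yes

Following the dependencies: step iota → step theta → step epsilon.
That forces step iota before step epsilon in every valid schedule.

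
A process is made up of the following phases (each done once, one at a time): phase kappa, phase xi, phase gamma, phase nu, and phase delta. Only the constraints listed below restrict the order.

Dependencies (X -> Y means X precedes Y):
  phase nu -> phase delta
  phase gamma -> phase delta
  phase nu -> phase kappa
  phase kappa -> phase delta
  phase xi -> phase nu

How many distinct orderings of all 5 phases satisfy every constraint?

2 phases have no prerequisites (phase xi, phase gamma), so any of them could come first.
Enumerating by repeatedly choosing an available phase (one whose prerequisites are all placed) gives 4 distinct complete orderings.

4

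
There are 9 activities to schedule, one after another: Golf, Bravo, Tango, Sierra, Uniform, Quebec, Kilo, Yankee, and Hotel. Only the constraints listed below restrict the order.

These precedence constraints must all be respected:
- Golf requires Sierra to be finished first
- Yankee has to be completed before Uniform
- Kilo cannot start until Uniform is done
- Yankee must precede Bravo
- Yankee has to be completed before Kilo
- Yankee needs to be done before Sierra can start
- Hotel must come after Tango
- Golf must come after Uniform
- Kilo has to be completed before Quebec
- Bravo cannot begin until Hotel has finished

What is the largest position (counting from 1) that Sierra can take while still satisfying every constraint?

8

The only activity forced after Sierra (directly or by a chain) is Golf.
So at least 1 activity follows Sierra, putting Sierra no later than position 8. That position is achievable by scheduling everything else first.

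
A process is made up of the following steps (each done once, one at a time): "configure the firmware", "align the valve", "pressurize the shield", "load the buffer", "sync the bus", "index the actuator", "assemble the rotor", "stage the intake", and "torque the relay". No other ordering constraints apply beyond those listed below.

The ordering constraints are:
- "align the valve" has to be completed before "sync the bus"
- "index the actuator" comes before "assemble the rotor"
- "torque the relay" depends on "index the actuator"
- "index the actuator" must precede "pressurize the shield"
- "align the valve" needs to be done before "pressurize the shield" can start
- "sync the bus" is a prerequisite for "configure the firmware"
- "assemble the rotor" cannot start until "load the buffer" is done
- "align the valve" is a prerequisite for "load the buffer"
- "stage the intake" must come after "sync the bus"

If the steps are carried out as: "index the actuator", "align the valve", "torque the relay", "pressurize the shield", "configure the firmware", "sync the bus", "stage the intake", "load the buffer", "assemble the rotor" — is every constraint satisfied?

No

The sequence places "configure the firmware" ahead of "sync the bus".
That contradicts the constraint that "sync the bus" must precede "configure the firmware".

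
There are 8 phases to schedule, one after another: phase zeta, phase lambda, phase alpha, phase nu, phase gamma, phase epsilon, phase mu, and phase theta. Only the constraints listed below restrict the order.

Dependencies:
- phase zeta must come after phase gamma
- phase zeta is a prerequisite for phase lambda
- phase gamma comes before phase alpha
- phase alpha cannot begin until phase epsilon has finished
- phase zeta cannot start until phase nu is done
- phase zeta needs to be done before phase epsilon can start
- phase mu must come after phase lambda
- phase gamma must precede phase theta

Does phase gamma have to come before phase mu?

Yes

Tracing the constraints gives a chain: phase gamma → phase zeta → phase lambda → phase mu.
That forces phase gamma before phase mu in every valid schedule.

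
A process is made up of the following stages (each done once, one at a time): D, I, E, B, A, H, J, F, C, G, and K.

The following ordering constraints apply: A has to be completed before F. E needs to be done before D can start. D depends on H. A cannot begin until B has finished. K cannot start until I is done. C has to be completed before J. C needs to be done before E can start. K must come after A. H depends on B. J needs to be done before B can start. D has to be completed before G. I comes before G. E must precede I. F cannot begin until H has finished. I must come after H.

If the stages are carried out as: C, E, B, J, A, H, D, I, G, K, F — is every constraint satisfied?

Here J comes after B.
Since J is required before B, the ordering is invalid.

No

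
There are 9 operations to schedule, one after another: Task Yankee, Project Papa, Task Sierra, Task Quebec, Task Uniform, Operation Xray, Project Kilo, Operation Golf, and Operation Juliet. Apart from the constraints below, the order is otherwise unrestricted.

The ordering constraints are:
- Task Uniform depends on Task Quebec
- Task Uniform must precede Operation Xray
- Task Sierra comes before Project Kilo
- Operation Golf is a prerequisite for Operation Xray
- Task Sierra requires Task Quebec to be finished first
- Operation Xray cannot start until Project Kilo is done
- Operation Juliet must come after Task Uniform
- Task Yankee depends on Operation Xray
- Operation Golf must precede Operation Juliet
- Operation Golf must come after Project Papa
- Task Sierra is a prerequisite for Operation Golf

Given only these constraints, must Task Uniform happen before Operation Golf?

No

Task Uniform and Operation Golf are not related by any chain of constraints.
So Task Uniform can come before Operation Golf or after — it is not forced.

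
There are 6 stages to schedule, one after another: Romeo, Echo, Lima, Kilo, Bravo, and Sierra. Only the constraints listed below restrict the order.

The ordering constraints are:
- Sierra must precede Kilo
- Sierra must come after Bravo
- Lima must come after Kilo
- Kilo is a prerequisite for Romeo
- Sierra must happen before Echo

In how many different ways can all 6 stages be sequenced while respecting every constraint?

Bravo is the only stage with nothing required before it, so every ordering starts there.
Counting all ways to extend the partial order to a total order gives 8.

8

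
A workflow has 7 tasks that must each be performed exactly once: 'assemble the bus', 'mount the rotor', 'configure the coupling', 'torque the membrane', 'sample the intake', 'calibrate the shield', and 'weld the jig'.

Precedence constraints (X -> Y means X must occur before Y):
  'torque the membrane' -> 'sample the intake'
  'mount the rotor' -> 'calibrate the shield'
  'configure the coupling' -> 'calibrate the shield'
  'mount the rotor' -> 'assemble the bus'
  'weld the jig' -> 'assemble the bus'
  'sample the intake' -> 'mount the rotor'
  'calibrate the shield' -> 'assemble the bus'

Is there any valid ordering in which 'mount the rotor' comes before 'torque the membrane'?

No

Following 'torque the membrane' → 'sample the intake' → 'mount the rotor', 'torque the membrane' must precede 'mount the rotor' in every valid ordering.
So no valid ordering can have 'mount the rotor' before 'torque the membrane'.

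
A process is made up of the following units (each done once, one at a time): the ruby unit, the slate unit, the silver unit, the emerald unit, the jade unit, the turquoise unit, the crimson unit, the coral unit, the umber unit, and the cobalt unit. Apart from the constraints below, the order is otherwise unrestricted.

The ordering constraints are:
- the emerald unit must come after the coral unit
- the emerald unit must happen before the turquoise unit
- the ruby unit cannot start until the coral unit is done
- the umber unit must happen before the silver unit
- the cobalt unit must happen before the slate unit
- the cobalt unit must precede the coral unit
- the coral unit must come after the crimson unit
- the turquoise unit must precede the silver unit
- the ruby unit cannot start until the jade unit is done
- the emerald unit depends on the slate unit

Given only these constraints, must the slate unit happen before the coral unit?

No

Nothing in the constraints links the slate unit and the coral unit; they are unordered relative to each other.
There exist valid orderings with the coral unit before the slate unit, so the slate unit is not required to come first.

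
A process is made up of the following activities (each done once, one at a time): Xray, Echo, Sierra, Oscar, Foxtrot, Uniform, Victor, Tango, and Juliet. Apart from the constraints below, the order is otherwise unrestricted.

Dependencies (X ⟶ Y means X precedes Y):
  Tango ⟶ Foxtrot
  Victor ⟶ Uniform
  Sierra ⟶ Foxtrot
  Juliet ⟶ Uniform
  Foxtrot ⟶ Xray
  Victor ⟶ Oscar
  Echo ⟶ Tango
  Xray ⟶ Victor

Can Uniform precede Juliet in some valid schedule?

The constraints give a chain Juliet → Uniform, which forces Juliet before Uniform.
Hence Uniform can never be scheduled before Juliet.

No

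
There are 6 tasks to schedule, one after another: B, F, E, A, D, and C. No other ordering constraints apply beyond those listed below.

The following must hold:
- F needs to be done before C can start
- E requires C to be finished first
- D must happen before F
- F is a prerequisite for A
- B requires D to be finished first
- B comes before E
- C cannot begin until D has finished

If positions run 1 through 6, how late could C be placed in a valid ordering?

The only task forced after C (directly or by a chain) is E.
So at least 1 task follows C, putting C no later than position 5. That position is achievable by scheduling everything else first.

5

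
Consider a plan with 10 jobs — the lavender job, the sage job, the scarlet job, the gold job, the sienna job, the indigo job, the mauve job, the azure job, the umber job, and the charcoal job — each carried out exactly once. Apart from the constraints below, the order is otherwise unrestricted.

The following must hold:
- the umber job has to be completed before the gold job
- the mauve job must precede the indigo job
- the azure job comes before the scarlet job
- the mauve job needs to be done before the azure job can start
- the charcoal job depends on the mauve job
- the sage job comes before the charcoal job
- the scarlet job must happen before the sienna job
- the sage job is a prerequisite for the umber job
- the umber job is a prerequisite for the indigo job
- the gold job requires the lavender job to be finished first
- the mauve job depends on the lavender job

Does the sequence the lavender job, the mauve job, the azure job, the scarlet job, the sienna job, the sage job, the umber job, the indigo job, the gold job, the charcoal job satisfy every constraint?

Every stated constraint is respected: the lavender job sits at position 1, ahead of the gold job at position 9, and each of the other listed pairs likewise has the predecessor earlier in the sequence.

Yes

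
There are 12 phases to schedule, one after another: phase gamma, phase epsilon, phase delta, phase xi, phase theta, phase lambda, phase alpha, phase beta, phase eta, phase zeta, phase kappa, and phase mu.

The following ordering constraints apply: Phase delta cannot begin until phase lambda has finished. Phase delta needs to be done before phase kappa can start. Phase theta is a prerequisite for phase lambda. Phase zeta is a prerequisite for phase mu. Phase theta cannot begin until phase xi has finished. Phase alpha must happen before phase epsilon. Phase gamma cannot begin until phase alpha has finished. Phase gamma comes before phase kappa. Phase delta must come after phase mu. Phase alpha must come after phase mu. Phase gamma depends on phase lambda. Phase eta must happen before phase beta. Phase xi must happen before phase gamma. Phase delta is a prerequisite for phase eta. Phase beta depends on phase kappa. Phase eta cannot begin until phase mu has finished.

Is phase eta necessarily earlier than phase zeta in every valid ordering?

There is a chain phase zeta → phase mu → phase eta, which puts phase zeta before phase eta.
So phase eta does not have to come before phase zeta — it cannot.

No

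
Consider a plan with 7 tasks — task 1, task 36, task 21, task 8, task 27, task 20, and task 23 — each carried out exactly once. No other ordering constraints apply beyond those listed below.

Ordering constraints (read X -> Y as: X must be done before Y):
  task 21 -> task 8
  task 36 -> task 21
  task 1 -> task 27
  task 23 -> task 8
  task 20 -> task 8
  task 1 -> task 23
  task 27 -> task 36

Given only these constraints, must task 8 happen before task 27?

There is a chain task 27 → task 36 → task 21 → task 8, which puts task 27 before task 8.
So task 8 never precedes task 27.

No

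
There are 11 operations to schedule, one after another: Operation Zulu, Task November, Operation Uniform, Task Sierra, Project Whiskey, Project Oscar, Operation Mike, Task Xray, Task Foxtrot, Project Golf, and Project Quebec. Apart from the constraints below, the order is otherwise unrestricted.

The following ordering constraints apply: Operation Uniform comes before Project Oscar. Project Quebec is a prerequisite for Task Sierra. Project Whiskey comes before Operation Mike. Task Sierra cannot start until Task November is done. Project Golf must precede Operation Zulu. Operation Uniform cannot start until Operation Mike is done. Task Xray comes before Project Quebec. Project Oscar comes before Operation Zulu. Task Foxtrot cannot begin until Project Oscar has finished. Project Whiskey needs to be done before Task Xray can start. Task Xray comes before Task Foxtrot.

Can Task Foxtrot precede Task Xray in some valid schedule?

There is a dependency chain Task Xray → Task Foxtrot, so Task Foxtrot always comes after Task Xray.
Hence Task Foxtrot can never be scheduled before Task Xray.

No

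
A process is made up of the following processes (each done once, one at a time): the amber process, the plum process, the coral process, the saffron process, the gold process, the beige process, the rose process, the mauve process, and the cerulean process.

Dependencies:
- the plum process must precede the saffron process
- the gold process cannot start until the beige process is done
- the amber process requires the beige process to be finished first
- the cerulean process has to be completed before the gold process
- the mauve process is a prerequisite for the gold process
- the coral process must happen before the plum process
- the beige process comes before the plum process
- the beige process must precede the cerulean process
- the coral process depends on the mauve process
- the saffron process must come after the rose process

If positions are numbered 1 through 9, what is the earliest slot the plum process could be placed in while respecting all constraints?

Working backwards through the constraints from the plum process, its full set of required predecessors is the coral process, the beige process, the mauve process — 3 of them.
With 3 mandatory predecessors, the earliest the plum process can sit is position 3+1 = 4, and placing just those 3 first achieves it.

4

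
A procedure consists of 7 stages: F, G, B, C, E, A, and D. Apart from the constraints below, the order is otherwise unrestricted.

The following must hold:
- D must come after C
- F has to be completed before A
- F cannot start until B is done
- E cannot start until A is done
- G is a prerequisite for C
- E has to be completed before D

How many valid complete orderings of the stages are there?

2 stages have no prerequisites (G, B), so any of them could come first.
Enumerating by repeatedly choosing an available stage (one whose prerequisites are all placed) gives 15 distinct complete orderings.

15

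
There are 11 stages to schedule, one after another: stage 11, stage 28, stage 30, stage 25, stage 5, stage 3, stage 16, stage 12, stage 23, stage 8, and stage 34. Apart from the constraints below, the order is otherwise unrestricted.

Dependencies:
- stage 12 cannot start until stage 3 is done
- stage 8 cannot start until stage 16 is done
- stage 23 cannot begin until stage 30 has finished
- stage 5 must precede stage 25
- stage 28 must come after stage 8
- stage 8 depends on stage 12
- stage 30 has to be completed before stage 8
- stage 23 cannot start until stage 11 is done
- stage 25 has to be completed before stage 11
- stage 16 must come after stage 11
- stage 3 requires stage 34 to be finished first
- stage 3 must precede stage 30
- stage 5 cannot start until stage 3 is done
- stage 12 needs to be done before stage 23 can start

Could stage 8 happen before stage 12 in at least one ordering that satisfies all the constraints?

There is a dependency chain stage 12 → stage 8, so stage 8 always comes after stage 12.
Hence stage 8 can never be scheduled before stage 12.

No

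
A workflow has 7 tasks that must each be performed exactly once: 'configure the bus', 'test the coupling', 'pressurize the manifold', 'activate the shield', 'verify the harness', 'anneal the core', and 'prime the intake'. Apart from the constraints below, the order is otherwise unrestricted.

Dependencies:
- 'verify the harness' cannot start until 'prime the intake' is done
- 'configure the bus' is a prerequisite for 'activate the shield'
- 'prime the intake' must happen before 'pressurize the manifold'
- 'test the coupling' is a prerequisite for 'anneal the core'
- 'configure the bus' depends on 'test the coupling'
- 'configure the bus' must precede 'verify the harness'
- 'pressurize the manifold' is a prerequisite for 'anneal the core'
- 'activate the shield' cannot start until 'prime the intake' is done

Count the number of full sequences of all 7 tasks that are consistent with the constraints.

60

The tasks with no prerequisites are 'test the coupling', 'prime the intake'; any of them can be placed first.
Systematically extending each partial ordering one task at a time and counting, there are 60 complete orderings.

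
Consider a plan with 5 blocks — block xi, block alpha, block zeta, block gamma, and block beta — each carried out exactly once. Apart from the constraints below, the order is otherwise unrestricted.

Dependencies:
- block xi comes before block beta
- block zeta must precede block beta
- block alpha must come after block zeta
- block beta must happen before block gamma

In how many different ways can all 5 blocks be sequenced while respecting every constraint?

7

The blocks with no prerequisites are block xi, block zeta; any of them can be placed first.
Enumerating by repeatedly choosing an available block (one whose prerequisites are all placed) gives 7 distinct complete orderings.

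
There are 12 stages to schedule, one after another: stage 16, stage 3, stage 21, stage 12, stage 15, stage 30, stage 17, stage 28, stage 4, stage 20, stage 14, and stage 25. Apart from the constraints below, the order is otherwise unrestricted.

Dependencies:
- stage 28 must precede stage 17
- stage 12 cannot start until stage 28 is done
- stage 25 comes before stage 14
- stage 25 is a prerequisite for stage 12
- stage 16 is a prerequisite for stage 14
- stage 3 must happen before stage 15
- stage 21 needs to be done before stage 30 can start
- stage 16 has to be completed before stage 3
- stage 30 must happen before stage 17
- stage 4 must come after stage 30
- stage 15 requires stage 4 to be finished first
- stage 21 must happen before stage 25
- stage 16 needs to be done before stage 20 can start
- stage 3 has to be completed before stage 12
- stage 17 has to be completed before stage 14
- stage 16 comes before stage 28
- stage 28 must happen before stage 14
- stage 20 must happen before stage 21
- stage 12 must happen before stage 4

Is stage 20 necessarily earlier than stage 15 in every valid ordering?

There is a constraint chain stage 20 → stage 21 → stage 30 → stage 4 → stage 15.
Hence stage 20 necessarily comes before stage 15.

Yes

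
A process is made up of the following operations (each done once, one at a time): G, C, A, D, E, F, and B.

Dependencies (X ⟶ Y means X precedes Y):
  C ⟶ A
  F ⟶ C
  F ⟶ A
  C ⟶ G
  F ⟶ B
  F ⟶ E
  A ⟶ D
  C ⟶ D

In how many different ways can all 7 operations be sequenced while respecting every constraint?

90

F is the only operation with nothing required before it, so every ordering starts there.
Enumerating by repeatedly choosing an available operation (one whose prerequisites are all placed) gives 90 distinct complete orderings.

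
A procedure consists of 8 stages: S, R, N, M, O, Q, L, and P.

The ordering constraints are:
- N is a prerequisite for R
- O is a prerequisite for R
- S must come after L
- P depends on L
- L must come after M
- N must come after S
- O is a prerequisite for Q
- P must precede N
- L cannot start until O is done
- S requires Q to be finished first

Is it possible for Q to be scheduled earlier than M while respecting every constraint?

Yes

The constraints leave Q and M unordered relative to each other; nothing requires M earlier.
That means at least one valid schedule has Q before M.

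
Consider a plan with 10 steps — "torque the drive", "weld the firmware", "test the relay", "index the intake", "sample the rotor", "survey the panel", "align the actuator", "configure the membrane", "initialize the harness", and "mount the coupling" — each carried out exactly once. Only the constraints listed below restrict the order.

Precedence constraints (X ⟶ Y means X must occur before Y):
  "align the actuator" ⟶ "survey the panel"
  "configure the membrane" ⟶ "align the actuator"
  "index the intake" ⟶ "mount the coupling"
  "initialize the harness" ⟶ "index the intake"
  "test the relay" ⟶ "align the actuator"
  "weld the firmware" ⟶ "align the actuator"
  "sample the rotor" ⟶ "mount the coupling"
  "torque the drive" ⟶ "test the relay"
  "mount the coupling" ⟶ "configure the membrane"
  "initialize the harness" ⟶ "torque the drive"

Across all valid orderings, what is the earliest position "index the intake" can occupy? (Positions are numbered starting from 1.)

The only step forced before "index the intake" (directly or transitively) is "initialize the harness".
With 1 mandatory predecessor, the earliest "index the intake" can sit is position 1+1 = 2, and placing just that one first achieves it.

2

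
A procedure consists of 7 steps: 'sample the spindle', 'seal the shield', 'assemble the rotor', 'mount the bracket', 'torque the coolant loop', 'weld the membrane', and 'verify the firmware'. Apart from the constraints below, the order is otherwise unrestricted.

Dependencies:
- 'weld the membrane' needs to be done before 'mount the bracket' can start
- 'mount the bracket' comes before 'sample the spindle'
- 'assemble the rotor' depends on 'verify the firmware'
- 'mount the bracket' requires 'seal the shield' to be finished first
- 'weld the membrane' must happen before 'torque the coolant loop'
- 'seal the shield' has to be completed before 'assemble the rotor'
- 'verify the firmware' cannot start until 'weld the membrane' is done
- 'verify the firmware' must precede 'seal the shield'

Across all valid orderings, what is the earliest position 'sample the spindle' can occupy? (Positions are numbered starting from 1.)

5

The steps that are forced before 'sample the spindle', directly or transitively, are 'seal the shield', 'mount the bracket', 'weld the membrane', 'verify the firmware'. That's 4 steps.
With 4 mandatory predecessors, the earliest 'sample the spindle' can sit is position 4+1 = 5, and placing just those 4 first achieves it.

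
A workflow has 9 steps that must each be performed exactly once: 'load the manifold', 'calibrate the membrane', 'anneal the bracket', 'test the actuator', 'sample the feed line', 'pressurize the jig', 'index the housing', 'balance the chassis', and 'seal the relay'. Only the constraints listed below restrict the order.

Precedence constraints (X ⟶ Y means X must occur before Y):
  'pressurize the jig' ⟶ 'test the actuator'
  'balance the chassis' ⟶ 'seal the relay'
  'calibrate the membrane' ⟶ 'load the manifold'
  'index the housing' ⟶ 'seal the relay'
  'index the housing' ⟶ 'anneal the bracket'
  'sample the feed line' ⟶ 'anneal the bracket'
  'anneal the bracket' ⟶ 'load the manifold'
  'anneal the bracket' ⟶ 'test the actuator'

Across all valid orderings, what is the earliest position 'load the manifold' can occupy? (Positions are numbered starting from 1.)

5

Working backwards through the constraints from 'load the manifold', its full set of required predecessors is 'calibrate the membrane', 'anneal the bracket', 'sample the feed line', 'index the housing' — 4 of them.
So at minimum 4 steps come before 'load the manifold', putting 'load the manifold' no earlier than position 5. That position is achievable by scheduling exactly those predecessors first.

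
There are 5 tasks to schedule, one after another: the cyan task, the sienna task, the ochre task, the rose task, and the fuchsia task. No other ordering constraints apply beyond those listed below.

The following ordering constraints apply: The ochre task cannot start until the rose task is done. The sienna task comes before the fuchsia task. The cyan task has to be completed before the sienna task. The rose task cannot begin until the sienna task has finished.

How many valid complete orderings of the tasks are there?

Only the cyan task has no prerequisites, so it must go first.
Enumerating by repeatedly choosing an available task (one whose prerequisites are all placed) gives 3 distinct complete orderings.

3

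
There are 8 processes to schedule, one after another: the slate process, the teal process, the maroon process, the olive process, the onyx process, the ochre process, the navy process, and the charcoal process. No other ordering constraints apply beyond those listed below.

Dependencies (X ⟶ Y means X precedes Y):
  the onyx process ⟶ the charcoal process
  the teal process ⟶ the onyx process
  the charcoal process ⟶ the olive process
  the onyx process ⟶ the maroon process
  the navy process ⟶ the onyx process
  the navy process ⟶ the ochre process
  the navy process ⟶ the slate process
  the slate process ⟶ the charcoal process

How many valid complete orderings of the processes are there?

112

The processes with no prerequisites are the teal process, the navy process; any of them can be placed first.
Enumerating by repeatedly choosing an available process (one whose prerequisites are all placed) gives 112 distinct complete orderings.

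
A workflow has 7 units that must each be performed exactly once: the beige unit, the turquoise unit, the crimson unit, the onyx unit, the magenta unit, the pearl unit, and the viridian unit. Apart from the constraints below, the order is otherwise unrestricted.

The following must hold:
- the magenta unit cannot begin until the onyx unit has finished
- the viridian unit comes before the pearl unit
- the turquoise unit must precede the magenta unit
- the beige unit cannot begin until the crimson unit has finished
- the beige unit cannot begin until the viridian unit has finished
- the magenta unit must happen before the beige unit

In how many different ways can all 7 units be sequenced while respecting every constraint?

The units with no prerequisites are the turquoise unit, the crimson unit, the onyx unit, the viridian unit; any of them can be placed first.
Enumerating by repeatedly choosing an available unit (one whose prerequisites are all placed) gives 160 distinct complete orderings.

160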